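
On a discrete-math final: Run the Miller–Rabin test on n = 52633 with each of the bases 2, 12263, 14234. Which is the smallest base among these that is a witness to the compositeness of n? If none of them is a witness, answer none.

none

n − 1 = 52632 = 2^3 · 6579, so s = 3 and d = 6579.
Base 2: x_0 = 2^6579 mod 52633 = 1. x_0 = 1, so 2 is not a witness.
Base 12263: x_0 = 12263^6579 mod 52633 = 52632. x_0 = 52632 ≡ −1, so 12263 is not a witness.
Base 14234: x_0 = 14234^6579 mod 52633 = 52632. x_0 = 52632 ≡ −1, so 14234 is not a witness.
No listed base is a witness for 52633.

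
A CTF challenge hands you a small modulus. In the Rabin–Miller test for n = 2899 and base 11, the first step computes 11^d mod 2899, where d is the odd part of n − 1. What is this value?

1958

n − 1 = 2898 = 2^1 · 1449, so s = 1 and d = 1449.
By repeated squaring, 11^1449 ≡ 1958 (mod 2899).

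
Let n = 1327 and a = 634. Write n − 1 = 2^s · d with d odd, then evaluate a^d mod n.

1

n − 1 = 1326 = 2^1 · 663, so s = 1 and d = 663.
Repeated squaring mod 1327: 634^1 ≡ 634, 634^2 ≡ 1202, 634^4 ≡ 1028, 634^8 ≡ 492, 634^16 ≡ 550, 634^32 ≡ 1271, 634^64 ≡ 482, 634^128 ≡ 99, 634^256 ≡ 512, 634^512 ≡ 725.
663 = 512 + 128 + 16 + 4 + 2 + 1, so 634^663 ≡ 725·99·550·1028·1202·634 ≡ 1 (mod 1327).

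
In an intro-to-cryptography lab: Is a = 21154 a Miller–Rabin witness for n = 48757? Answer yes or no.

no

n − 1 = 48756 = 2^2 · 12189, so s = 2 and d = 12189.
x_0 = 21154^12189 mod 48757 = 6554.
x_0 is neither 1 nor 48756, so continue squaring.
x_1 = 6554^2 mod 48757 = 48756.
x_1 ≡ −1, so 21154 is not a witness.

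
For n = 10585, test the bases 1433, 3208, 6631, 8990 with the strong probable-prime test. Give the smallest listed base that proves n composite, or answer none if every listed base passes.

3208

n − 1 = 10584 = 2^3 · 1323, so s = 3 and d = 1323.
Base 1433: x_0 = 1433^1323 mod 10585 = 9152. x_0 is neither 1 nor 10584, so continue squaring. x_1 = 9152^2 mod 10585 = 10584. x_1 ≡ −1, so 1433 is not a witness.
Base 3208: x_0 = 3208^1323 mod 10585 = 2627. x_0 is neither 1 nor 10584, so continue squaring. x_1 = 2627^2 mod 10585 = 10294. x_2 = 10294^2 mod 10585 = 1. x_2 = 1 but x_1 ≠ ±1, a nontrivial square root of 1 — 3208 is a witness and 10585 is composite.
Base 6631: x_0 = 6631^1323 mod 10585 = 9901. x_0 is neither 1 nor 10584, so continue squaring. x_1 = 9901^2 mod 10585 = 2116. x_2 = 2116^2 mod 10585 = 1. x_2 = 1 but x_1 ≠ ±1, a nontrivial square root of 1 — 6631 is a witness and 10585 is composite.
Base 8990: x_0 = 8990^1323 mod 10585 = 1450. x_0 is neither 1 nor 10584, so continue squaring. x_1 = 1450^2 mod 10585 = 6670. x_2 = 6670^2 mod 10585 = 145. Reached i = s−1 = 2 without hitting −1: 8990 is a Miller–Rabin witness and 10585 is composite.
The smallest witness among the given bases is 3208.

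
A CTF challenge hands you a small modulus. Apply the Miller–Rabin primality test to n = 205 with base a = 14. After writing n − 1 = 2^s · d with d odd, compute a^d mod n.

n − 1 = 204 = 2^2 · 51, so s = 2 and d = 51.
14^51 mod 205 = 79.

79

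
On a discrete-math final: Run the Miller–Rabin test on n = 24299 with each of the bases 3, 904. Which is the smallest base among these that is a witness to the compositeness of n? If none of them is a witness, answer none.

3

n − 1 = 24298 = 2^1 · 12149, so s = 1 and d = 12149.
Base 3: x_0 = 3^12149 mod 24299 = 7528. x_0 ∉ {1, 24298} and s = 1, so 3 is a Miller–Rabin witness and 24299 is composite.
Base 904: x_0 = 904^12149 mod 24299 = 12249. x_0 ∉ {1, 24298} and s = 1, so 904 is a Miller–Rabin witness and 24299 is composite.
The smallest witness among the given bases is 3.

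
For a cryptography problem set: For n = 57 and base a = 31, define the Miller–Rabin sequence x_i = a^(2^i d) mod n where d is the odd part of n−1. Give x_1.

n − 1 = 56 = 2^3 · 7, so s = 3 and d = 7.
By repeated squaring, 31^7 ≡ 31 (mod 57).
x_0 = 31.
x_1 = 31^2 mod 57 = 49.

49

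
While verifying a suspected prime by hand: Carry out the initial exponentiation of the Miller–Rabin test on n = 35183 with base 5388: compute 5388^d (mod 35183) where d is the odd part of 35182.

n − 1 = 35182 = 2^1 · 17591, so s = 1 and d = 17591.
Repeated squaring mod 35183: 5388^1 ≡ 5388, 5388^2 ≡ 4569, 5388^4 ≡ 12242, 5388^8 ≡ 22167, 5388^16 ≡ 10111, 5388^32 ≡ 25706, 5388^64 ≡ 26513, 5388^128 ≡ 18012, 5388^256 ≡ 9701, 5388^512 ≡ 30059, 5388^1024 ≡ 8858, 5388^2048 ≡ 6074, 5388^4096 ≡ 21692, 5388^8192 ≡ 5422, 5388^16384 ≡ 20279.
17591 = 16384 + 1024 + 128 + 32 + 16 + 4 + 2 + 1, so 5388^17591 ≡ 20279·8858·18012·25706·10111·12242·4569·5388 ≡ 19677 (mod 35183).

19677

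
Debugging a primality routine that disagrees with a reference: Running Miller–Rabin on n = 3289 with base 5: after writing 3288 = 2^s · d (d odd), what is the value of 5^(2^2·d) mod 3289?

n − 1 = 3288 = 2^3 · 411, so s = 3 and d = 411.
x_0 = 5^411 mod 3289 = 203.
x_1 = 203^2 mod 3289 = 1741.
x_2 = 1741^2 mod 3289 = 1912.

1912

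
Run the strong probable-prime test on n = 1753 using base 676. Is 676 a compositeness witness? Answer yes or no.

n − 1 = 1752 = 2^3 · 219, so s = 3 and d = 219.
x_0 = 676^219 mod 1753 = 1040.
x_0 is neither 1 nor 1752, so continue squaring.
x_1 = 1040^2 mod 1753 = 1752.
x_1 ≡ −1, so 676 is not a witness.

no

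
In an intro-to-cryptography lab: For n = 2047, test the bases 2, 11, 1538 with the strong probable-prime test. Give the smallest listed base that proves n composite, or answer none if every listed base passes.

n − 1 = 2046 = 2^1 · 1023, so s = 1 and d = 1023.
Base 2: x_0 = 2^1023 mod 2047 = 1. x_0 = 1, so 2 is not a witness.
Base 11: x_0 = 11^1023 mod 2047 = 2046. x_0 = 2046 ≡ −1, so 11 is not a witness.
Base 1538: x_0 = 1538^1023 mod 2047 = 2046. x_0 = 2046 ≡ −1, so 1538 is not a witness.
No listed base is a witness for 2047.

none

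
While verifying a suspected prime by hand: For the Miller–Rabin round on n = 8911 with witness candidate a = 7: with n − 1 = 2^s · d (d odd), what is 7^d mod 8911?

1540

n − 1 = 8910 = 2^1 · 4455, so s = 1 and d = 4455.
7^4455 mod 8911 = 1540.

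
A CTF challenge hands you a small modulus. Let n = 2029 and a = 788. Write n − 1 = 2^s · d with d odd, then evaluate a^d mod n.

1

n − 1 = 2028 = 2^2 · 507, so s = 2 and d = 507.
788^507 mod 2029 = 1.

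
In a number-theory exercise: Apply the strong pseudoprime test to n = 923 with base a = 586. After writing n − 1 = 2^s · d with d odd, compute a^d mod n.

313

n − 1 = 922 = 2^1 · 461, so s = 1 and d = 461.
586^461 mod 923 = 313.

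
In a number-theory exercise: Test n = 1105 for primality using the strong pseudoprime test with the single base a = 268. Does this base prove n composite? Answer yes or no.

n − 1 = 1104 = 2^4 · 69, so s = 4 and d = 69.
x_0 = 268^69 mod 1105 = 268.
x_0 is neither 1 nor 1104, so continue squaring.
x_1 = 268^2 mod 1105 = 1104.
x_1 ≡ −1, so 268 is not a witness.

no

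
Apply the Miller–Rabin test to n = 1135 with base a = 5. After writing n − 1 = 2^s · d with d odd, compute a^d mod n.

n − 1 = 1134 = 2^1 · 567, so s = 1 and d = 567.
5^567 mod 1135 = 1110.

1110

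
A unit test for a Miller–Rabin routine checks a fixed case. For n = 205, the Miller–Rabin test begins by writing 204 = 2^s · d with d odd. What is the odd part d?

51

Halving: 204 → 102 → 51; 51 is odd.
So 204 = 2^2 · 51.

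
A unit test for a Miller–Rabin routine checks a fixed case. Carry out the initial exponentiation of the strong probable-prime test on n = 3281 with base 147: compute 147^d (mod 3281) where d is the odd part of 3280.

2761

n − 1 = 3280 = 2^4 · 205, so s = 4 and d = 205.
Repeated squaring mod 3281: 147^1 ≡ 147, 147^2 ≡ 1923, 147^4 ≡ 242, 147^8 ≡ 2787, 147^16 ≡ 1242, 147^32 ≡ 494, 147^64 ≡ 1242, 147^128 ≡ 494.
205 = 128 + 64 + 8 + 4 + 1, so 147^205 ≡ 494·1242·2787·242·147 ≡ 2761 (mod 3281).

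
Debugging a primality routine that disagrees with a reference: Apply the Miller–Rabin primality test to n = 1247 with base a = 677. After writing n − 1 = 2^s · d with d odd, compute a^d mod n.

n − 1 = 1246 = 2^1 · 623, so s = 1 and d = 623.
677^623 mod 1247 = 945.

945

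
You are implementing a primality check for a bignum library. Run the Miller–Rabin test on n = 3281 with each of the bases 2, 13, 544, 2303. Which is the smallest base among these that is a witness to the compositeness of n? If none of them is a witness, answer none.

2

n − 1 = 3280 = 2^4 · 205, so s = 4 and d = 205.
Base 2: x_0 = 2^205 mod 3281 = 1630. x_0 is neither 1 nor 3280, so continue squaring. x_1 = 1630^2 mod 3281 = 2571. x_2 = 2571^2 mod 3281 = 2107. x_3 = 2107^2 mod 3281 = 256. Reached i = s−1 = 3 without hitting −1: 2 is a Miller–Rabin witness and 3281 is composite.
Base 13: x_0 = 13^205 mod 3281 = 421. x_0 is neither 1 nor 3280, so continue squaring. x_1 = 421^2 mod 3281 = 67. x_2 = 67^2 mod 3281 = 1208. x_3 = 1208^2 mod 3281 = 2500. Reached i = s−1 = 3 without hitting −1: 13 is a Miller–Rabin witness and 3281 is composite.
Base 544: x_0 = 544^205 mod 3281 = 1275. x_0 is neither 1 nor 3280, so continue squaring. x_1 = 1275^2 mod 3281 = 1530. x_2 = 1530^2 mod 3281 = 1547. x_3 = 1547^2 mod 3281 = 1360. Reached i = s−1 = 3 without hitting −1: 544 is a Miller–Rabin witness and 3281 is composite.
Base 2303: x_0 = 2303^205 mod 3281 = 2474. x_0 is neither 1 nor 3280, so continue squaring. x_1 = 2474^2 mod 3281 = 1611. x_2 = 1611^2 mod 3281 = 50. x_3 = 50^2 mod 3281 = 2500. Reached i = s−1 = 3 without hitting −1: 2303 is a Miller–Rabin witness and 3281 is composite.
The smallest witness among the given bases is 2.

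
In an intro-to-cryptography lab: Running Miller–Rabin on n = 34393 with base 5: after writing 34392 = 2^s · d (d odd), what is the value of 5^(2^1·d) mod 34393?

n − 1 = 34392 = 2^3 · 4299, so s = 3 and d = 4299.
x_0 = 5^4299 mod 34393 = 13389.
x_1 = 13389^2 mod 34393 = 9005.

9005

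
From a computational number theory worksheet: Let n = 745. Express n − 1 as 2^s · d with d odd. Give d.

93

Halving: 744 → 372 → 186 → 93; 93 is odd.
So 744 = 2^3 · 93.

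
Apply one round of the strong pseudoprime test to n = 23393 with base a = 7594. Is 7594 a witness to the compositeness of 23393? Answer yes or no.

n − 1 = 23392 = 2^5 · 731, so s = 5 and d = 731.
x_0 = 7594^731 mod 23393 = 903.
x_0 is neither 1 nor 23392, so continue squaring.
x_1 = 903^2 mod 23393 = 20047.
x_2 = 20047^2 mod 23393 = 13862.
x_3 = 13862^2 mod 23393 = 4942.
x_4 = 4942^2 mod 23393 = 1072.
Reached i = s−1 = 4 without hitting −1: 7594 is a Miller–Rabin witness and 23393 is composite.

yes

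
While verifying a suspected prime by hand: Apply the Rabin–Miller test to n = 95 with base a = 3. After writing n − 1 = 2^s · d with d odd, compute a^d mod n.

67

n − 1 = 94 = 2^1 · 47, so s = 1 and d = 47.
3^47 mod 95 = 67.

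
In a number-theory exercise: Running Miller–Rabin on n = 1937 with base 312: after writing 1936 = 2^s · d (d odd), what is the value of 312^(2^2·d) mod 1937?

195

n − 1 = 1936 = 2^4 · 121, so s = 4 and d = 121.
Repeated squaring mod 1937: 312^1 ≡ 312, 312^2 ≡ 494, 312^4 ≡ 1911, 312^8 ≡ 676, 312^16 ≡ 1781, 312^32 ≡ 1092, 312^64 ≡ 1209.
121 = 64 + 32 + 16 + 8 + 1, so 312^121 ≡ 1209·1092·1781·676·312 ≡ 546 (mod 1937).
x_0 = 546.
x_1 = 546^2 mod 1937 = 1755.
x_2 = 1755^2 mod 1937 = 195.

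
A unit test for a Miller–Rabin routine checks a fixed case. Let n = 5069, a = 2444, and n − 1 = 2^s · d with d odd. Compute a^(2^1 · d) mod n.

n − 1 = 5068 = 2^2 · 1267, so s = 2 and d = 1267.
x_0 = 2444^1267 mod 5069 = 757.
x_1 = 757^2 mod 5069 = 252.

252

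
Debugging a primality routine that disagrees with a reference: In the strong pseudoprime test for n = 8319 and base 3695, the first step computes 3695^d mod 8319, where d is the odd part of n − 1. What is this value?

n − 1 = 8318 = 2^1 · 4159, so s = 1 and d = 4159.
3695^4159 mod 8319 = 7676.

7676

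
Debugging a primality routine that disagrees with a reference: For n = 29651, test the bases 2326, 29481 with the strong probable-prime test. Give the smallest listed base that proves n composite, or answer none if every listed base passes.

2326

n − 1 = 29650 = 2^1 · 14825, so s = 1 and d = 14825.
Base 2326: x_0 = 2326^14825 mod 29651 = 9630. x_0 ∉ {1, 29650} and s = 1, so 2326 is a Miller–Rabin witness and 29651 is composite.
Base 29481: x_0 = 29481^14825 mod 29651 = 9256. x_0 ∉ {1, 29650} and s = 1, so 29481 is a Miller–Rabin witness and 29651 is composite.
The smallest witness among the given bases is 2326.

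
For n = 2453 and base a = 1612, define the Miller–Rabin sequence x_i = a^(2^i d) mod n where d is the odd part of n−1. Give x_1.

n − 1 = 2452 = 2^2 · 613, so s = 2 and d = 613.
x_0 = 1612^613 mod 2453 = 1283.
x_1 = 1283^2 mod 2453 = 126.

126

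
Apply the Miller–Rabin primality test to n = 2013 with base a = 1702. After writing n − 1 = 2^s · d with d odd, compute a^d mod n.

523

n − 1 = 2012 = 2^2 · 503, so s = 2 and d = 503.
1702^503 mod 2013 = 523.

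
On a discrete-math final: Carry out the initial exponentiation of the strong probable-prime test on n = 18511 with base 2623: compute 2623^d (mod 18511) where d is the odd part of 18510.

722

n − 1 = 18510 = 2^1 · 9255, so s = 1 and d = 9255.
Repeated squaring mod 18511: 2623^1 ≡ 2623, 2623^2 ≡ 12548, 2623^4 ≡ 16249, 2623^8 ≡ 7608, 2623^16 ≡ 16278, 2623^32 ≡ 6830, 2623^64 ≡ 1180, 2623^128 ≡ 4075, 2623^256 ≡ 1258, 2623^512 ≡ 9129, 2623^1024 ≡ 2119, 2623^2048 ≡ 10499, 2623^4096 ≡ 14507, 2623^8192 ≡ 1490.
9255 = 8192 + 1024 + 32 + 4 + 2 + 1, so 2623^9255 ≡ 1490·2119·6830·16249·12548·2623 ≡ 722 (mod 18511).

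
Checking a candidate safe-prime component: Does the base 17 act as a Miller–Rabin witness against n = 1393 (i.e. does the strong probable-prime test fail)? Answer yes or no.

yes

n − 1 = 1392 = 2^4 · 87, so s = 4 and d = 87.
Repeated squaring mod 1393: 17^1 ≡ 17, 17^2 ≡ 289, 17^4 ≡ 1334, 17^8 ≡ 695, 17^16 ≡ 1047, 17^32 ≡ 1311, 17^64 ≡ 1152.
87 = 64 + 16 + 4 + 2 + 1, so 17^87 ≡ 1152·1047·1334·289·17 ≡ 181 (mod 1393).
x_0 = 17^87 mod 1393 = 181.
x_0 is neither 1 nor 1392, so continue squaring.
x_1 = 181^2 mod 1393 = 722.
x_2 = 722^2 mod 1393 = 302.
x_3 = 302^2 mod 1393 = 659.
Reached i = s−1 = 3 without hitting −1: 17 is a Miller–Rabin witness and 1393 is composite.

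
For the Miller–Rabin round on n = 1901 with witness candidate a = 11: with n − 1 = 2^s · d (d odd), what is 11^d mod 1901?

n − 1 = 1900 = 2^2 · 475, so s = 2 and d = 475.
11^475 mod 1901 = 1.

1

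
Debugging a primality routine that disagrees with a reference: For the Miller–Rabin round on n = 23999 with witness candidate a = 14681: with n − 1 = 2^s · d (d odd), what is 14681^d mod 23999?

304

n − 1 = 23998 = 2^1 · 11999, so s = 1 and d = 11999.
14681^11999 mod 23999 = 304.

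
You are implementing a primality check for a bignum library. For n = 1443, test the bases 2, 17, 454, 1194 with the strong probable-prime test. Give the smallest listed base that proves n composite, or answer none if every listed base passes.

n − 1 = 1442 = 2^1 · 721, so s = 1 and d = 721.
Base 2: x_0 = 2^721 mod 1443 = 2. x_0 ∉ {1, 1442} and s = 1, so 2 is a Miller–Rabin witness and 1443 is composite.
Base 17: x_0 = 17^721 mod 1443 = 17. x_0 ∉ {1, 1442} and s = 1, so 17 is a Miller–Rabin witness and 1443 is composite.
Base 454: x_0 = 454^721 mod 1443 = 454. x_0 ∉ {1, 1442} and s = 1, so 454 is a Miller–Rabin witness and 1443 is composite.
Base 1194: x_0 = 1194^721 mod 1443 = 1194. x_0 ∉ {1, 1442} and s = 1, so 1194 is a Miller–Rabin witness and 1443 is composite.
The smallest witness among the given bases is 2.

2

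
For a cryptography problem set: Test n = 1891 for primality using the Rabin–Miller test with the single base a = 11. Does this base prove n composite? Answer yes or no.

yes

n − 1 = 1890 = 2^1 · 945, so s = 1 and d = 945.
x_0 = 11^945 mod 1891 = 743.
x_0 ∉ {1, 1890} and s = 1, so 11 is a Miller–Rabin witness and 1891 is composite.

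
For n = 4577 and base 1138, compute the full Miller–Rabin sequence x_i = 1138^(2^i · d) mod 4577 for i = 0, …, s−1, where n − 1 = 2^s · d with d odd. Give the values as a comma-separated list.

n − 1 = 4576 = 2^5 · 143, so s = 5 and d = 143.
x_0 = 1138^143 mod 4577 = 4001.
x_1 = 4001^2 mod 4577 = 2232.
x_2 = 2232^2 mod 4577 = 2048.
x_3 = 2048^2 mod 4577 = 1772.
x_4 = 1772^2 mod 4577 = 162.

4001, 2232, 2048, 1772, 162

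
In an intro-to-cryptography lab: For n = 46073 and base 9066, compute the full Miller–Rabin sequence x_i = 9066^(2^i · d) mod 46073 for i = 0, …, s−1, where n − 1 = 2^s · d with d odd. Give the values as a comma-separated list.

11297, 46072, 1

n − 1 = 46072 = 2^3 · 5759, so s = 3 and d = 5759.
x_0 = 9066^5759 mod 46073 = 11297.
x_1 = 11297^2 mod 46073 = 46072.
x_2 = 46072^2 mod 46073 = 1.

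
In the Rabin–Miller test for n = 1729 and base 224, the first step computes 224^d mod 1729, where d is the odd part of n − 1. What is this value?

n − 1 = 1728 = 2^6 · 27, so s = 6 and d = 27.
By repeated squaring, 224^27 ≡ 1652 (mod 1729).

1652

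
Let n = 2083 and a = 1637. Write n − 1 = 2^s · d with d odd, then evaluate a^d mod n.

2082

n − 1 = 2082 = 2^1 · 1041, so s = 1 and d = 1041.
Repeated squaring mod 2083: 1637^1 ≡ 1637, 1637^2 ≡ 1031, 1637^4 ≡ 631, 1637^8 ≡ 308, 1637^16 ≡ 1129, 1637^32 ≡ 1928, 1637^64 ≡ 1112, 1637^128 ≡ 1325, 1637^256 ≡ 1739, 1637^512 ≡ 1688, 1637^1024 ≡ 1883.
1041 = 1024 + 16 + 1, so 1637^1041 ≡ 1883·1129·1637 ≡ 2082 (mod 2083).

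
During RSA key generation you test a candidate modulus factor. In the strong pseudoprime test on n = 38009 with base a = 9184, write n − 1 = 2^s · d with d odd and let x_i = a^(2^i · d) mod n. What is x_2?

25617

n − 1 = 38008 = 2^3 · 4751, so s = 3 and d = 4751.
x_0 = 9184^4751 mod 38009 = 31913.
x_1 = 31913^2 mod 38009 = 26423.
x_2 = 26423^2 mod 38009 = 25617.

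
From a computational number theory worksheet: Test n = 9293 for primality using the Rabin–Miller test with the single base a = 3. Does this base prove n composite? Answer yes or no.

n − 1 = 9292 = 2^2 · 2323, so s = 2 and d = 2323.
x_0 = 3^2323 mod 9293 = 482.
x_0 is neither 1 nor 9292, so continue squaring.
x_1 = 482^2 mod 9293 = 9292.
x_1 ≡ −1, so 3 is not a witness.

no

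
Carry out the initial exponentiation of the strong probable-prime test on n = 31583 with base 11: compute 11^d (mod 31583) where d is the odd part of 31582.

n − 1 = 31582 = 2^1 · 15791, so s = 1 and d = 15791.
11^15791 mod 31583 = 1.

1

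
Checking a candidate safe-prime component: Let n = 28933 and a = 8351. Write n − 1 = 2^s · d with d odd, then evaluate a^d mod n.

1

n − 1 = 28932 = 2^2 · 7233, so s = 2 and d = 7233.
By repeated squaring, 8351^7233 ≡ 1 (mod 28933).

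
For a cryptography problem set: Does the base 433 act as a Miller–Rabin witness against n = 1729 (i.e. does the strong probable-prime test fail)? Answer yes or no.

no

n − 1 = 1728 = 2^6 · 27, so s = 6 and d = 27.
By repeated squaring, 433^27 ≡ 1728 (mod 1729).
x_0 = 433^27 mod 1729 = 1728.
x_0 = 1728 ≡ −1, so 433 is not a witness.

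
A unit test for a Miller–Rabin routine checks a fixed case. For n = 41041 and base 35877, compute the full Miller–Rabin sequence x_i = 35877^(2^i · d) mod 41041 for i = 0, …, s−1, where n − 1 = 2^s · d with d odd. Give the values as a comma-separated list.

n − 1 = 41040 = 2^4 · 2565, so s = 4 and d = 2565.
x_0 = 35877^2565 mod 41041 = 37465.
x_1 = 37465^2 mod 41041 = 24025.
x_2 = 24025^2 mod 41041 = 1.
x_3 = 1^2 mod 41041 = 1.

37465, 24025, 1, 1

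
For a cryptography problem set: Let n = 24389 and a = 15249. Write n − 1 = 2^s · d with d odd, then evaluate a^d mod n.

n − 1 = 24388 = 2^2 · 6097, so s = 2 and d = 6097.
Repeated squaring mod 24389: 15249^1 ≡ 15249, 15249^2 ≡ 7275, 15249^4 ≡ 1495, 15249^8 ≡ 15626, 15249^16 ≡ 13597, 15249^32 ≡ 9789, 15249^64 ≡ 140, 15249^128 ≡ 19600, 15249^256 ≡ 8861, 15249^512 ≡ 9130, 15249^1024 ≡ 19687, 15249^2048 ≡ 12370, 15249^4096 ≡ 314.
6097 = 4096 + 1024 + 512 + 256 + 128 + 64 + 16 + 1, so 15249^6097 ≡ 314·19687·9130·8861·19600·140·13597·15249 ≡ 8672 (mod 24389).

8672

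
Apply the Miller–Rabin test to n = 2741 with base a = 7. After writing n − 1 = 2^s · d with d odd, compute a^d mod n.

1

n − 1 = 2740 = 2^2 · 685, so s = 2 and d = 685.
Repeated squaring mod 2741: 7^1 ≡ 7, 7^2 ≡ 49, 7^4 ≡ 2401, 7^8 ≡ 478, 7^16 ≡ 981, 7^32 ≡ 270, 7^64 ≡ 1634, 7^128 ≡ 222, 7^256 ≡ 2687, 7^512 ≡ 175.
685 = 512 + 128 + 32 + 8 + 4 + 1, so 7^685 ≡ 175·222·270·478·2401·7 ≡ 1 (mod 2741).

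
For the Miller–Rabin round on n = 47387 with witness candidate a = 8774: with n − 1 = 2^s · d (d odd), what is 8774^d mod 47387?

n − 1 = 47386 = 2^1 · 23693, so s = 1 and d = 23693.
Repeated squaring mod 47387: 8774^1 ≡ 8774, 8774^2 ≡ 26588, 8774^4 ≡ 2478, 8774^8 ≡ 27561, 8774^16 ≡ 42498, 8774^32 ≡ 19273, 8774^64 ≡ 29223, 8774^128 ≡ 22602, 8774^256 ≡ 18544, 8774^512 ≡ 39864, 8774^1024 ≡ 15451, 8774^2048 ≡ 45082, 8774^4096 ≡ 5681, 8774^8192 ≡ 3214, 8774^16384 ≡ 46817.
23693 = 16384 + 4096 + 2048 + 1024 + 128 + 8 + 4 + 1, so 8774^23693 ≡ 46817·5681·45082·15451·22602·27561·2478·8774 ≡ 47386 (mod 47387).

47386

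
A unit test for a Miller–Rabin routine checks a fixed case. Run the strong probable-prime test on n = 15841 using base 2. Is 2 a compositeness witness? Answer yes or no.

no

n − 1 = 15840 = 2^5 · 495, so s = 5 and d = 495.
x_0 = 2^495 mod 15841 = 1.
x_0 = 1, so 2 is not a witness.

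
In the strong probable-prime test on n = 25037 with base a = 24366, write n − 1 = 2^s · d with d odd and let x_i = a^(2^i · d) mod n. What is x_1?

n − 1 = 25036 = 2^2 · 6259, so s = 2 and d = 6259.
Repeated squaring mod 25037: 24366^1 ≡ 24366, 24366^2 ≡ 24612, 24366^4 ≡ 5366, 24366^8 ≡ 1406, 24366^16 ≡ 23950, 24366^32 ≡ 4830, 24366^64 ≡ 19453, 24366^128 ≡ 9991, 24366^256 ≡ 22599, 24366^512 ≡ 10075, 24366^1024 ≡ 5627, 24366^2048 ≡ 16361, 24366^4096 ≡ 11754.
6259 = 4096 + 2048 + 64 + 32 + 16 + 2 + 1, so 24366^6259 ≡ 11754·16361·19453·4830·23950·24612·24366 ≡ 25036 (mod 25037).
x_0 = 25036.
x_1 = 25036^2 mod 25037 = 1.

1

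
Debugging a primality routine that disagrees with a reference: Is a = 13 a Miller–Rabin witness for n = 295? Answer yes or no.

n − 1 = 294 = 2^1 · 147, so s = 1 and d = 147.
x_0 = 13^147 mod 295 = 67.
x_0 ∉ {1, 294} and s = 1, so 13 is a Miller–Rabin witness and 295 is composite.

yes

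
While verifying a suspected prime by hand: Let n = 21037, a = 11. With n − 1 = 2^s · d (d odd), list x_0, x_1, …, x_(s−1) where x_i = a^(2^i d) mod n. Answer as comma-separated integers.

n − 1 = 21036 = 2^2 · 5259, so s = 2 and d = 5259.
x_0 = 11^5259 mod 21037 = 13984.
x_1 = 13984^2 mod 21037 = 13341.

13984, 13341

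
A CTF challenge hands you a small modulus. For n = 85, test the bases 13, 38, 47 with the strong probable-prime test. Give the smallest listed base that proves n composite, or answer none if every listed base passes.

n − 1 = 84 = 2^2 · 21, so s = 2 and d = 21.
Base 13: x_0 = 13^21 mod 85 = 13. x_0 is neither 1 nor 84, so continue squaring. x_1 = 13^2 mod 85 = 84. x_1 ≡ −1, so 13 is not a witness.
Base 38: x_0 = 38^21 mod 85 = 38. x_0 is neither 1 nor 84, so continue squaring. x_1 = 38^2 mod 85 = 84. x_1 ≡ −1, so 38 is not a witness.
Base 47: x_0 = 47^21 mod 85 = 47. x_0 is neither 1 nor 84, so continue squaring. x_1 = 47^2 mod 85 = 84. x_1 ≡ −1, so 47 is not a witness.
No listed base is a witness for 85.

none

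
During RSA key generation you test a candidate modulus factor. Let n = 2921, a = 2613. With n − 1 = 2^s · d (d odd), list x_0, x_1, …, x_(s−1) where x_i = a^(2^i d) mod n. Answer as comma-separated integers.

2403, 2513, 2888

n − 1 = 2920 = 2^3 · 365, so s = 3 and d = 365.
x_0 = 2613^365 mod 2921 = 2403.
x_1 = 2403^2 mod 2921 = 2513.
x_2 = 2513^2 mod 2921 = 2888.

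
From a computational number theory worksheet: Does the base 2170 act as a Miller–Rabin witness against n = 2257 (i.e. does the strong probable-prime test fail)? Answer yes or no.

yes

n − 1 = 2256 = 2^4 · 141, so s = 4 and d = 141.
By repeated squaring, 2170^141 ≡ 1065 (mod 2257).
x_0 = 2170^141 mod 2257 = 1065.
x_0 is neither 1 nor 2256, so continue squaring.
x_1 = 1065^2 mod 2257 = 1211.
x_2 = 1211^2 mod 2257 = 1728.
x_3 = 1728^2 mod 2257 = 2230.
Reached i = s−1 = 3 without hitting −1: 2170 is a Miller–Rabin witness and 2257 is composite.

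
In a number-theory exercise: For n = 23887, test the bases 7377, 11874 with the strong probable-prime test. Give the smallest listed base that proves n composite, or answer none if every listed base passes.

n − 1 = 23886 = 2^1 · 11943, so s = 1 and d = 11943.
Base 7377: x_0 = 7377^11943 mod 23887 = 1. x_0 = 1, so 7377 is not a witness.
Base 11874: x_0 = 11874^11943 mod 23887 = 1. x_0 = 1, so 11874 is not a witness.
No listed base is a witness for 23887.

none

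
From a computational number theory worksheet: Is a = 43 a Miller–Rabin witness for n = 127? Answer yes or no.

no

n − 1 = 126 = 2^1 · 63, so s = 1 and d = 63.
x_0 = 43^63 mod 127 = 126.
x_0 = 126 ≡ −1, so 43 is not a witness.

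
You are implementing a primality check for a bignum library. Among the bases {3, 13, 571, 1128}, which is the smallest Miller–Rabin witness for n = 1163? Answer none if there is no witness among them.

n − 1 = 1162 = 2^1 · 581, so s = 1 and d = 581.
Base 3: x_0 = 3^581 mod 1163 = 1. x_0 = 1, so 3 is not a witness.
Base 13: x_0 = 13^581 mod 1163 = 1162. x_0 = 1162 ≡ −1, so 13 is not a witness.
Base 571: x_0 = 571^581 mod 1163 = 1162. x_0 = 1162 ≡ −1, so 571 is not a witness.
Base 1128: x_0 = 1128^581 mod 1163 = 1162. x_0 = 1162 ≡ −1, so 1128 is not a witness.
No listed base is a witness for 1163.

none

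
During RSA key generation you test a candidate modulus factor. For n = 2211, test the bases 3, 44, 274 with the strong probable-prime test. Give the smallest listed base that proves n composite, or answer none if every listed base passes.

n − 1 = 2210 = 2^1 · 1105, so s = 1 and d = 1105.
Base 3: x_0 = 3^1105 mod 2211 = 243. x_0 ∉ {1, 2210} and s = 1, so 3 is a Miller–Rabin witness and 2211 is composite.
Base 44: x_0 = 44^1105 mod 2211 = 2090. x_0 ∉ {1, 2210} and s = 1, so 44 is a Miller–Rabin witness and 2211 is composite.
Base 274: x_0 = 274^1105 mod 2211 = 1858. x_0 ∉ {1, 2210} and s = 1, so 274 is a Miller–Rabin witness and 2211 is composite.
The smallest witness among the given bases is 3.

3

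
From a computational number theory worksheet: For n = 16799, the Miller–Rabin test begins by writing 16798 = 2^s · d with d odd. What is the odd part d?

Halving: 16798 → 8399; 8399 is odd.
So 16798 = 2^1 · 8399.

8399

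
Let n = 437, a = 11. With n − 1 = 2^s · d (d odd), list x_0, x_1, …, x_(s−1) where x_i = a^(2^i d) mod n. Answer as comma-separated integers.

n − 1 = 436 = 2^2 · 109, so s = 2 and d = 109.
x_0 = 11^109 mod 437 = 182.
x_1 = 182^2 mod 437 = 349.

182, 349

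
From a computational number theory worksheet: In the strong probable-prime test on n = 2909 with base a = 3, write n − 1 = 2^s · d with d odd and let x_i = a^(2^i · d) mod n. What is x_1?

n − 1 = 2908 = 2^2 · 727, so s = 2 and d = 727.
By repeated squaring, 3^727 ≡ 878 (mod 2909).
x_0 = 878.
x_1 = 878^2 mod 2909 = 2908.

2908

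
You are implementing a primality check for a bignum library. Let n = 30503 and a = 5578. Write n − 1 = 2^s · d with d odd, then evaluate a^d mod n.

n − 1 = 30502 = 2^1 · 15251, so s = 1 and d = 15251.
By repeated squaring, 5578^15251 ≡ 29459 (mod 30503).

29459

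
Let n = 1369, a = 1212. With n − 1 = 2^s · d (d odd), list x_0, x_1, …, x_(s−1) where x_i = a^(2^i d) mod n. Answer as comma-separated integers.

443, 482, 963

n − 1 = 1368 = 2^3 · 171, so s = 3 and d = 171.
x_0 = 1212^171 mod 1369 = 443.
x_1 = 443^2 mod 1369 = 482.
x_2 = 482^2 mod 1369 = 963.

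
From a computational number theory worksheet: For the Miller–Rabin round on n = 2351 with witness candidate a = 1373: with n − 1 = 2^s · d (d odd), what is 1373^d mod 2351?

1

n − 1 = 2350 = 2^1 · 1175, so s = 1 and d = 1175.
By repeated squaring, 1373^1175 ≡ 1 (mod 2351).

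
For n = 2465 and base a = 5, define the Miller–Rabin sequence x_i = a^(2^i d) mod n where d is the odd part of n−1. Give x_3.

900

n − 1 = 2464 = 2^5 · 77, so s = 5 and d = 77.
x_0 = 5^77 mod 2465 = 2145.
x_1 = 2145^2 mod 2465 = 1335.
x_2 = 1335^2 mod 2465 = 30.
x_3 = 30^2 mod 2465 = 900.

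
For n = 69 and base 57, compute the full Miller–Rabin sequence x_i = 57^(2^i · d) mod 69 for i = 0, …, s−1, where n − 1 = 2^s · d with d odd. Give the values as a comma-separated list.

n − 1 = 68 = 2^2 · 17, so s = 2 and d = 17.
x_0 = 57^17 mod 69 = 60.
x_1 = 60^2 mod 69 = 12.

60, 12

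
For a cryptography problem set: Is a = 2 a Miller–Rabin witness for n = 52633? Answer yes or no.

no

n − 1 = 52632 = 2^3 · 6579, so s = 3 and d = 6579.
By repeated squaring, 2^6579 ≡ 1 (mod 52633).
x_0 = 2^6579 mod 52633 = 1.
x_0 = 1, so 2 is not a witness.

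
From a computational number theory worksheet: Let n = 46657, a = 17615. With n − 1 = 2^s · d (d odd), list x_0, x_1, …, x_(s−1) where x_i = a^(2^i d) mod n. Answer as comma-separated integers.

n − 1 = 46656 = 2^6 · 729, so s = 6 and d = 729.
x_0 = 17615^729 mod 46657 = 43511.
x_1 = 43511^2 mod 46657 = 6032.
x_2 = 6032^2 mod 46657 = 39221.
x_3 = 39221^2 mod 46657 = 5551.
x_4 = 5551^2 mod 46657 = 19981.
x_5 = 19981^2 mod 46657 = 43069.

43511, 6032, 39221, 5551, 19981, 43069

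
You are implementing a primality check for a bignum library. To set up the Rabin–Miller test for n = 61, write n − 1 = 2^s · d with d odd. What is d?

15

Halving: 60 → 30 → 15; 15 is odd.
So 60 = 2^2 · 15.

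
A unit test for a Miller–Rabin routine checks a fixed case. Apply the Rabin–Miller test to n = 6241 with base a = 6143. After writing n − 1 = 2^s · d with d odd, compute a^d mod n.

n − 1 = 6240 = 2^5 · 195, so s = 5 and d = 195.
Repeated squaring mod 6241: 6143^1 ≡ 6143, 6143^2 ≡ 3363, 6143^4 ≡ 1077, 6143^8 ≡ 5344, 6143^16 ≡ 5761, 6143^32 ≡ 5724, 6143^64 ≡ 5167, 6143^128 ≡ 5132.
195 = 128 + 64 + 2 + 1, so 6143^195 ≡ 5132·5167·3363·6143 ≡ 3791 (mod 6241).

3791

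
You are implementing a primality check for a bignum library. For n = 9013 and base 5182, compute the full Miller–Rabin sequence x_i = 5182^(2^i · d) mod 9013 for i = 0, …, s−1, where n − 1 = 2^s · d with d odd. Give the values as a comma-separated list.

n − 1 = 9012 = 2^2 · 2253, so s = 2 and d = 2253.
x_0 = 5182^2253 mod 9013 = 9012.
x_1 = 9012^2 mod 9013 = 1.

9012, 1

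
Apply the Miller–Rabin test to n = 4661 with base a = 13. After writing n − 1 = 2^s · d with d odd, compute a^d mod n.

n − 1 = 4660 = 2^2 · 1165, so s = 2 and d = 1165.
Repeated squaring mod 4661: 13^1 ≡ 13, 13^2 ≡ 169, 13^4 ≡ 595, 13^8 ≡ 4450, 13^16 ≡ 2572, 13^32 ≡ 1225, 13^64 ≡ 4444, 13^128 ≡ 479, 13^256 ≡ 1052, 13^512 ≡ 2047, 13^1024 ≡ 4631.
1165 = 1024 + 128 + 8 + 4 + 1, so 13^1165 ≡ 4631·479·4450·595·13 ≡ 124 (mod 4661).

124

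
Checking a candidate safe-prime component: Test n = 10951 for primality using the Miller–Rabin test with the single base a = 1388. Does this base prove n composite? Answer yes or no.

n − 1 = 10950 = 2^1 · 5475, so s = 1 and d = 5475.
Repeated squaring mod 10951: 1388^1 ≡ 1388, 1388^2 ≡ 10119, 1388^4 ≡ 2311, 1388^8 ≡ 7584, 1388^16 ≡ 2404, 1388^32 ≡ 8039, 1388^64 ≡ 3670, 1388^128 ≡ 10121, 1388^256 ≡ 9938, 1388^512 ≡ 7726, 1388^1024 ≡ 8126, 1388^2048 ≡ 8297, 1388^4096 ≡ 2223.
5475 = 4096 + 1024 + 256 + 64 + 32 + 2 + 1, so 1388^5475 ≡ 2223·8126·9938·3670·8039·10119·1388 ≡ 4349 (mod 10951).
x_0 = 1388^5475 mod 10951 = 4349.
x_0 ∉ {1, 10950} and s = 1, so 1388 is a Miller–Rabin witness and 10951 is composite.

yes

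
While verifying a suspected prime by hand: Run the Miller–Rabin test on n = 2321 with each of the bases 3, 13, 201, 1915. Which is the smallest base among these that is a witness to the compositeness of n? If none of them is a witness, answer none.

n − 1 = 2320 = 2^4 · 145, so s = 4 and d = 145.
Base 3: x_0 = 3^145 mod 2321 = 870. x_0 is neither 1 nor 2320, so continue squaring. x_1 = 870^2 mod 2321 = 254. x_2 = 254^2 mod 2321 = 1849. x_3 = 1849^2 mod 2321 = 2289. Reached i = s−1 = 3 without hitting −1: 3 is a Miller–Rabin witness and 2321 is composite.
Base 13: x_0 = 13^145 mod 2321 = 2254. x_0 is neither 1 nor 2320, so continue squaring. x_1 = 2254^2 mod 2321 = 2168. x_2 = 2168^2 mod 2321 = 199. x_3 = 199^2 mod 2321 = 144. Reached i = s−1 = 3 without hitting −1: 13 is a Miller–Rabin witness and 2321 is composite.
Base 201: x_0 = 201^145 mod 2321 = 1673. x_0 is neither 1 nor 2320, so continue squaring. x_1 = 1673^2 mod 2321 = 2124. x_2 = 2124^2 mod 2321 = 1673. x_3 = 1673^2 mod 2321 = 2124. Reached i = s−1 = 3 without hitting −1: 201 is a Miller–Rabin witness and 2321 is composite.
Base 1915: x_0 = 1915^145 mod 2321 = 1849. x_0 is neither 1 nor 2320, so continue squaring. x_1 = 1849^2 mod 2321 = 2289. x_2 = 2289^2 mod 2321 = 1024. x_3 = 1024^2 mod 2321 = 1805. Reached i = s−1 = 3 without hitting −1: 1915 is a Miller–Rabin witness and 2321 is composite.
The smallest witness among the given bases is 3.

3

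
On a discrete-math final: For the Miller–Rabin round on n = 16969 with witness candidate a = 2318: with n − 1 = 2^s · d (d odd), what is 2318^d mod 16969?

n − 1 = 16968 = 2^3 · 2121, so s = 3 and d = 2121.
Repeated squaring mod 16969: 2318^1 ≡ 2318, 2318^2 ≡ 10920, 2318^4 ≡ 5237, 2318^8 ≡ 4265, 2318^16 ≡ 16426, 2318^32 ≡ 6376, 2318^64 ≡ 12621, 2318^128 ≡ 1638, 2318^256 ≡ 1942, 2318^512 ≡ 4246, 2318^1024 ≡ 7438, 2318^2048 ≡ 4904.
2121 = 2048 + 64 + 8 + 1, so 2318^2121 ≡ 4904·12621·4265·2318 ≡ 14743 (mod 16969).

14743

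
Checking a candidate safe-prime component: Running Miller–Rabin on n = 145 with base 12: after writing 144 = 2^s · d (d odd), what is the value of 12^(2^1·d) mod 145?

n − 1 = 144 = 2^4 · 9, so s = 4 and d = 9.
Repeated squaring mod 145: 12^1 ≡ 12, 12^2 ≡ 144, 12^4 ≡ 1, 12^8 ≡ 1.
9 = 8 + 1, so 12^9 ≡ 1·12 ≡ 12 (mod 145).
x_0 = 12.
x_1 = 12^2 mod 145 = 144.

144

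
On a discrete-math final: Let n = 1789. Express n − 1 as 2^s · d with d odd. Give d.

447

Halving: 1788 → 894 → 447; 447 is odd.
So 1788 = 2^2 · 447.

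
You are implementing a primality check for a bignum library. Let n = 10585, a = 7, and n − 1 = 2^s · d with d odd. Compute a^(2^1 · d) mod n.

n − 1 = 10584 = 2^3 · 1323, so s = 3 and d = 1323.
Repeated squaring mod 10585: 7^1 ≡ 7, 7^2 ≡ 49, 7^4 ≡ 2401, 7^8 ≡ 6561, 7^16 ≡ 8111, 7^32 ≡ 2546, 7^64 ≡ 4096, 7^128 ≡ 10576, 7^256 ≡ 81, 7^512 ≡ 6561, 7^1024 ≡ 8111.
1323 = 1024 + 256 + 32 + 8 + 2 + 1, so 7^1323 ≡ 8111·81·2546·6561·49·7 ≡ 5453 (mod 10585).
x_0 = 5453.
x_1 = 5453^2 mod 10585 = 1944.

1944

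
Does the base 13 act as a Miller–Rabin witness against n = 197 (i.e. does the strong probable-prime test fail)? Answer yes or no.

no

n − 1 = 196 = 2^2 · 49, so s = 2 and d = 49.
Repeated squaring mod 197: 13^1 ≡ 13, 13^2 ≡ 169, 13^4 ≡ 193, 13^8 ≡ 16, 13^16 ≡ 59, 13^32 ≡ 132.
49 = 32 + 16 + 1, so 13^49 ≡ 132·59·13 ≡ 183 (mod 197).
x_0 = 13^49 mod 197 = 183.
x_0 is neither 1 nor 196, so continue squaring.
x_1 = 183^2 mod 197 = 196.
x_1 ≡ −1, so 13 is not a witness.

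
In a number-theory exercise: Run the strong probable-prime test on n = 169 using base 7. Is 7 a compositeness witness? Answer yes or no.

yes

n − 1 = 168 = 2^3 · 21, so s = 3 and d = 21.
x_0 = 7^21 mod 169 = 47.
x_0 is neither 1 nor 168, so continue squaring.
x_1 = 47^2 mod 169 = 12.
x_2 = 12^2 mod 169 = 144.
Reached i = s−1 = 2 without hitting −1: 7 is a Miller–Rabin witness and 169 is composite.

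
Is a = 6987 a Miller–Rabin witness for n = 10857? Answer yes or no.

n − 1 = 10856 = 2^3 · 1357, so s = 3 and d = 1357.
Repeated squaring mod 10857: 6987^1 ≡ 6987, 6987^2 ≡ 5097, 6987^4 ≡ 9465, 6987^8 ≡ 5118, 6987^16 ≡ 6840, 6987^32 ≡ 2787, 6987^64 ≡ 4614, 6987^128 ≡ 9276, 6987^256 ≡ 2451, 6987^512 ≡ 3480, 6987^1024 ≡ 4845.
1357 = 1024 + 256 + 64 + 8 + 4 + 1, so 6987^1357 ≡ 4845·2451·4614·5118·9465·6987 ≡ 10809 (mod 10857).
x_0 = 6987^1357 mod 10857 = 10809.
x_0 is neither 1 nor 10856, so continue squaring.
x_1 = 10809^2 mod 10857 = 2304.
x_2 = 2304^2 mod 10857 = 10200.
Reached i = s−1 = 2 without hitting −1: 6987 is a Miller–Rabin witness and 10857 is composite.

yes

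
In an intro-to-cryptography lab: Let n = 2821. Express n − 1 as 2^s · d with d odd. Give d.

Halving: 2820 → 1410 → 705; 705 is odd.
So 2820 = 2^2 · 705.

705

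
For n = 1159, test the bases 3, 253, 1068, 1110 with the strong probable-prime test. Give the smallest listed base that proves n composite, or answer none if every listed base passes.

n − 1 = 1158 = 2^1 · 579, so s = 1 and d = 579.
Base 3: x_0 = 3^579 mod 1159 = 407. x_0 ∉ {1, 1158} and s = 1, so 3 is a Miller–Rabin witness and 1159 is composite.
Base 253: x_0 = 253^579 mod 1159 = 1071. x_0 ∉ {1, 1158} and s = 1, so 253 is a Miller–Rabin witness and 1159 is composite.
Base 1068: x_0 = 1068^579 mod 1159 = 216. x_0 ∉ {1, 1158} and s = 1, so 1068 is a Miller–Rabin witness and 1159 is composite.
Base 1110: x_0 = 1110^579 mod 1159 = 436. x_0 ∉ {1, 1158} and s = 1, so 1110 is a Miller–Rabin witness and 1159 is composite.
The smallest witness among the given bases is 3.

3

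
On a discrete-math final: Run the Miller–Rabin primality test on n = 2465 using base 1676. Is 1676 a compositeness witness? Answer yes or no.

yes

n − 1 = 2464 = 2^5 · 77, so s = 5 and d = 77.
Repeated squaring mod 2465: 1676^1 ≡ 1676, 1676^2 ≡ 1341, 1676^4 ≡ 1296, 1676^8 ≡ 951, 1676^16 ≡ 2211, 1676^32 ≡ 426, 1676^64 ≡ 1531.
77 = 64 + 8 + 4 + 1, so 1676^77 ≡ 1531·951·1296·1676 ≡ 436 (mod 2465).
x_0 = 1676^77 mod 2465 = 436.
x_0 is neither 1 nor 2464, so continue squaring.
x_1 = 436^2 mod 2465 = 291.
x_2 = 291^2 mod 2465 = 871.
x_3 = 871^2 mod 2465 = 1886.
x_4 = 1886^2 mod 2465 = 1.
x_4 = 1 but x_3 ≠ ±1, a nontrivial square root of 1 — 1676 is a witness and 2465 is composite.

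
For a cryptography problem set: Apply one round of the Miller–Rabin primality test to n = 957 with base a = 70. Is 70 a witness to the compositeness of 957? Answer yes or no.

n − 1 = 956 = 2^2 · 239, so s = 2 and d = 239.
x_0 = 70^239 mod 957 = 916.
x_0 is neither 1 nor 956, so continue squaring.
x_1 = 916^2 mod 957 = 724.
Reached i = s−1 = 1 without hitting −1: 70 is a Miller–Rabin witness and 957 is composite.

yes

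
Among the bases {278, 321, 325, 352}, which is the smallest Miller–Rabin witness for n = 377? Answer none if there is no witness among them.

n − 1 = 376 = 2^3 · 47, so s = 3 and d = 47.
Base 278: x_0 = 278^47 mod 377 = 99. x_0 is neither 1 nor 376, so continue squaring. x_1 = 99^2 mod 377 = 376. x_1 ≡ −1, so 278 is not a witness.
Base 321: x_0 = 321^47 mod 377 = 55. x_0 is neither 1 nor 376, so continue squaring. x_1 = 55^2 mod 377 = 9. x_2 = 9^2 mod 377 = 81. Reached i = s−1 = 2 without hitting −1: 321 is a Miller–Rabin witness and 377 is composite.
Base 325: x_0 = 325^47 mod 377 = 91. x_0 is neither 1 nor 376, so continue squaring. x_1 = 91^2 mod 377 = 364. x_2 = 364^2 mod 377 = 169. Reached i = s−1 = 2 without hitting −1: 325 is a Miller–Rabin witness and 377 is composite.
Base 352: x_0 = 352^47 mod 377 = 183. x_0 is neither 1 nor 376, so continue squaring. x_1 = 183^2 mod 377 = 313. x_2 = 313^2 mod 377 = 326. Reached i = s−1 = 2 without hitting −1: 352 is a Miller–Rabin witness and 377 is composite.
The smallest witness among the given bases is 321.

321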